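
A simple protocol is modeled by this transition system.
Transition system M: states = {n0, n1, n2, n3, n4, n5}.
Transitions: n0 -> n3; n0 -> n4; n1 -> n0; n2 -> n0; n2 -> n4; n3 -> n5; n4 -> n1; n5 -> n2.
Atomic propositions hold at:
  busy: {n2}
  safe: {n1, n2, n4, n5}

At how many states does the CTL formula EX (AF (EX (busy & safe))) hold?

2

Sat(busy & safe) = {n2}
Sat(EX (busy & safe)) = {s : some successor in {n2}} = {n5}
AF (EX (busy & safe)): least fixpoint, start Z0 = {n5}, add states with every successor in Z. Z1 = {n3, n5}; fixed.
Sat(AF (EX (busy & safe))) = {n3, n5}
Sat(EX (AF (EX (busy & safe)))) = {s : some successor in {n3, n5}} = {n0, n3}
|Sat(EX (AF (EX (busy & safe))))| = |{n0, n3}| = 2.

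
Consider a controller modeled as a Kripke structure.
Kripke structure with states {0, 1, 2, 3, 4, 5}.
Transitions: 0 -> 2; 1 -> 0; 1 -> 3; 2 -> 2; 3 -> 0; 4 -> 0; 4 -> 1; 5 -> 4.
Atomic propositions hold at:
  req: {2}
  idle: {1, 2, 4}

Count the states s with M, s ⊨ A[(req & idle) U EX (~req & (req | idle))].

2

Sat(req & idle) = {2}
Sat(~req) = {0, 1, 3, 4, 5}
Sat(req | idle) = {1, 2, 4}
Sat(~req & (req | idle)) = {1, 4}
Sat(EX (~req & (req | idle))) = {s : some successor in {1, 4}} = {4, 5}
A[(req & idle) U EX (~req & (req | idle))]: least fixpoint, start Z0 = Sat(EX (~req & (req | idle))) = {4, 5}, add states in Sat(req & idle) with every successor in Z. Already a fixed point.
Sat(A[(req & idle) U EX (~req & (req | idle))]) = {4, 5}
|Sat(A[(req & idle) U EX (~req & (req | idle))])| = |{4, 5}| = 2.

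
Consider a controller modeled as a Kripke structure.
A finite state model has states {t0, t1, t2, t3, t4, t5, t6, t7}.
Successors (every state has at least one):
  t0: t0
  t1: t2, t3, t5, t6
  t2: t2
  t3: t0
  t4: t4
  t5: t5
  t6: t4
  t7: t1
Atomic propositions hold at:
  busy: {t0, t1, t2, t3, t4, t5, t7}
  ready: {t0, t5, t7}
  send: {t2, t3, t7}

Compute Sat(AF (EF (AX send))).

{t1, t2, t7}

Sat(AX send) = {s : every successor in {t2, t3, t7}} = {t2}
EF (AX send): least fixpoint, start Z0 = {t2}, add states with some successor in Z. Z1 = {t1, t2}; Z2 = {t1, t2, t7}; fixed.
Sat(EF (AX send)) = {t1, t2, t7}
AF (EF (AX send)): least fixpoint, start Z0 = {t1, t2, t7}, add states with every successor in Z. Already a fixed point.
Sat(AF (EF (AX send))) = {t1, t2, t7}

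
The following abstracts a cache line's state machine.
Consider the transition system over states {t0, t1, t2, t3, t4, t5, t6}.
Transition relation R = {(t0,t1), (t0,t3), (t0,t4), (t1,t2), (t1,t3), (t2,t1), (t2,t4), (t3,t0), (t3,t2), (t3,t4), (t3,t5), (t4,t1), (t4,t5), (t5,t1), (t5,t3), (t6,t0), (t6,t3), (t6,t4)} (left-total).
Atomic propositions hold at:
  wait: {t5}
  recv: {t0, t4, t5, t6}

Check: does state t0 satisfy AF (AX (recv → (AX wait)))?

No

Sat(AX wait) = {s : every successor in {t5}} = ∅
Sat(recv → (AX wait)) = {t1, t2, t3}
Sat(AX (recv → (AX wait))) = {s : every successor in {t1, t2, t3}} = {t1, t5}
AF (AX (recv → (AX wait))): least fixpoint, start Z0 = {t1, t5}, add states with every successor in Z. Z1 = {t1, t4, t5}; Z2 = {t1, t2, t4, t5}; fixed.
Sat(AF (AX (recv → (AX wait)))) = {t1, t2, t4, t5}
t0 ∉ Sat(AF (AX (recv → (AX wait)))) = {t1, t2, t4, t5}, so the formula does not hold at t0.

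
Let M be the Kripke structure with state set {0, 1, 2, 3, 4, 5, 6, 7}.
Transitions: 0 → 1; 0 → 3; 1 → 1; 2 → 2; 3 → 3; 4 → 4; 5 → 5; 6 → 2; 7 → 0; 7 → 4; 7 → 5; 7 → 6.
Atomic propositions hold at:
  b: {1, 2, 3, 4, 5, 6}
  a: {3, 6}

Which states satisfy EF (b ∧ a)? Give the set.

{0, 3, 6, 7}

Sat(b ∧ a) = {3, 6}
EF (b ∧ a): least fixpoint, start Z0 = {3, 6}, add states with some successor in Z. Z1 = {0, 3, 6, 7}; fixed.
Sat(EF (b ∧ a)) = {0, 3, 6, 7}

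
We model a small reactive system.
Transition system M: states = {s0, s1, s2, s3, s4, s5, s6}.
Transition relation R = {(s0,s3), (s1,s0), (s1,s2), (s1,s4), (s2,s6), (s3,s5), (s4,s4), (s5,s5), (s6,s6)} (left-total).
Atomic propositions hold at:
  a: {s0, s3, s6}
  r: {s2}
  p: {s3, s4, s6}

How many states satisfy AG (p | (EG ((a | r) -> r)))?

4

Sat(a | r) = {s0, s2, s3, s6}
Sat((a | r) -> r) = {s1, s2, s4, s5}
EG ((a | r) -> r): greatest fixpoint, start Z0 = {s1, s2, s4, s5}, keep only states in Sat with some successor in Z. Z1 = {s1, s4, s5}; fixed.
Sat(EG ((a | r) -> r)) = {s1, s4, s5}
Sat(p | (EG ((a | r) -> r))) = {s1, s3, s4, s5, s6}
AG (p | (EG ((a | r) -> r))): greatest fixpoint, start Z0 = {s1, s3, s4, s5, s6}, keep only states in Sat with every successor in Z. Z1 = {s3, s4, s5, s6}; fixed.
Sat(AG (p | (EG ((a | r) -> r)))) = {s3, s4, s5, s6}
|Sat(AG (p | (EG ((a | r) -> r))))| = |{s3, s4, s5, s6}| = 4.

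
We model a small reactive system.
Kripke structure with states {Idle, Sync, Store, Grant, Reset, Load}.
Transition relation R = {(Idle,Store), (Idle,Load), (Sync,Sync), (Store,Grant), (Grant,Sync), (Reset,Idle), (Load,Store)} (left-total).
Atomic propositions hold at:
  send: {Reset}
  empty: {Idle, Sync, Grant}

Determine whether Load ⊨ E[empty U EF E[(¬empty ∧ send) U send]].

No

Sat(¬empty) = {Store, Reset, Load}
Sat(¬empty ∧ send) = {Reset}
E[(¬empty ∧ send) U send]: least fixpoint, start Z0 = Sat(send) = {Reset}, add states in Sat(¬empty ∧ send) with some successor in Z. Already a fixed point.
Sat(E[(¬empty ∧ send) U send]) = {Reset}
EF E[(¬empty ∧ send) U send]: least fixpoint, start Z0 = {Reset}, add states with some successor in Z. Already a fixed point.
Sat(EF E[(¬empty ∧ send) U send]) = {Reset}
E[empty U EF E[(¬empty ∧ send) U send]]: least fixpoint, start Z0 = Sat(EF E[(¬empty ∧ send) U send]) = {Reset}, add states in Sat(empty) with some successor in Z. Already a fixed point.
Sat(E[empty U EF E[(¬empty ∧ send) U send]]) = {Reset}
Load ∉ Sat(E[empty U EF E[(¬empty ∧ send) U send]]) = {Reset}, so the formula does not hold at Load.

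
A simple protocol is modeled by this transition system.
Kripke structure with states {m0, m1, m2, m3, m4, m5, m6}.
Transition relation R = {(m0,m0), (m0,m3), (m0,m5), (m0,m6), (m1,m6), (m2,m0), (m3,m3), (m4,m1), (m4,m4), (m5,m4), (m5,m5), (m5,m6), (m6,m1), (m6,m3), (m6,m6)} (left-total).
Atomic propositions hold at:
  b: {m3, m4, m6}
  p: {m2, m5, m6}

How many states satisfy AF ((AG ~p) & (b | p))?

1

Sat(~p) = {m0, m1, m3, m4}
AG ~p: greatest fixpoint, start Z0 = {m0, m1, m3, m4}, keep only states in Sat with every successor in Z. Z1 = {m3, m4}; Z2 = {m3}; fixed.
Sat(AG ~p) = {m3}
Sat(b | p) = {m2, m3, m4, m5, m6}
Sat((AG ~p) & (b | p)) = {m3}
AF ((AG ~p) & (b | p)): least fixpoint, start Z0 = {m3}, add states with every successor in Z. Already a fixed point.
Sat(AF ((AG ~p) & (b | p))) = {m3}
|Sat(AF ((AG ~p) & (b | p)))| = |{m3}| = 1.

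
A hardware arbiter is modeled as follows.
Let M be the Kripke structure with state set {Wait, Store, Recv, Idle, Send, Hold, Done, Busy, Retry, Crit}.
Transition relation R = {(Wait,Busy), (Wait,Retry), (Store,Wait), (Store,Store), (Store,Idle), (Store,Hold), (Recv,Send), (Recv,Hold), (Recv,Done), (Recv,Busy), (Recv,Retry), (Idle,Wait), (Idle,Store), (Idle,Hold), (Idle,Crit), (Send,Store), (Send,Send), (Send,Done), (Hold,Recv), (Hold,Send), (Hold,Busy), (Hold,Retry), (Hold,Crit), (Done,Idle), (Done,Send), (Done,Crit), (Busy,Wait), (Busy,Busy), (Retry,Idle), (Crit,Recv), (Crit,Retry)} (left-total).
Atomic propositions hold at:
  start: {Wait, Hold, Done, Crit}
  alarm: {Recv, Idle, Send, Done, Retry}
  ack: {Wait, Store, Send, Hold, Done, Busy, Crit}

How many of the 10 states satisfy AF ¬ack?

Sat(¬ack) = {Recv, Idle, Retry}
AF ¬ack: least fixpoint, start Z0 = {Recv, Idle, Retry}, add states with every successor in Z. Z1 = {Recv, Idle, Retry, Crit}; fixed.
Sat(AF ¬ack) = {Recv, Idle, Retry, Crit}
|Sat(AF ¬ack)| = |{Recv, Idle, Retry, Crit}| = 4.

4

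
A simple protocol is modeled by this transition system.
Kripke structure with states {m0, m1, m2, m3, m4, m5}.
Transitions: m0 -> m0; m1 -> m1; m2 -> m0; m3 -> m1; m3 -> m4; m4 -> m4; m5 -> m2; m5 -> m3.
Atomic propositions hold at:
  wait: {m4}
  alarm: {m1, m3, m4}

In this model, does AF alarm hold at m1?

Yes

AF alarm: least fixpoint, start Z0 = {m1, m3, m4}, add states with every successor in Z. Already a fixed point.
Sat(AF alarm) = {m1, m3, m4}
m1 ∈ Sat(AF alarm) = {m1, m3, m4}, so the formula holds at m1.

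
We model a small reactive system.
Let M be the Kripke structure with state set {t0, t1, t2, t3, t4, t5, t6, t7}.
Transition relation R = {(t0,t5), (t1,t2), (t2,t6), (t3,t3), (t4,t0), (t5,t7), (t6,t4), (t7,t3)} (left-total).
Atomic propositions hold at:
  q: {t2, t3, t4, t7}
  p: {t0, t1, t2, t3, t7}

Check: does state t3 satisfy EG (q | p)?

Yes

Sat(q | p) = {t0, t1, t2, t3, t4, t7}
EG (q | p): greatest fixpoint, start Z0 = {t0, t1, t2, t3, t4, t7}, keep only states in Sat with some successor in Z. Z1 = {t1, t3, t4, t7}; Z2 = {t3, t7}; fixed.
Sat(EG (q | p)) = {t3, t7}
t3 ∈ Sat(EG (q | p)) = {t3, t7}, so the formula holds at t3.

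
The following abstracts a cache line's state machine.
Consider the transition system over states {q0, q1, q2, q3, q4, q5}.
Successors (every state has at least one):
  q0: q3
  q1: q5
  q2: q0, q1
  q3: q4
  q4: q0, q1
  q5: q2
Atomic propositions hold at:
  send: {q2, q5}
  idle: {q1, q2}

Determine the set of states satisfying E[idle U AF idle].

{q1, q2, q5}

AF idle: least fixpoint, start Z0 = {q1, q2}, add states with every successor in Z. Z1 = {q1, q2, q5}; fixed.
Sat(AF idle) = {q1, q2, q5}
E[idle U AF idle]: least fixpoint, start Z0 = Sat(AF idle) = {q1, q2, q5}, add states in Sat(idle) with some successor in Z. Already a fixed point.
Sat(E[idle U AF idle]) = {q1, q2, q5}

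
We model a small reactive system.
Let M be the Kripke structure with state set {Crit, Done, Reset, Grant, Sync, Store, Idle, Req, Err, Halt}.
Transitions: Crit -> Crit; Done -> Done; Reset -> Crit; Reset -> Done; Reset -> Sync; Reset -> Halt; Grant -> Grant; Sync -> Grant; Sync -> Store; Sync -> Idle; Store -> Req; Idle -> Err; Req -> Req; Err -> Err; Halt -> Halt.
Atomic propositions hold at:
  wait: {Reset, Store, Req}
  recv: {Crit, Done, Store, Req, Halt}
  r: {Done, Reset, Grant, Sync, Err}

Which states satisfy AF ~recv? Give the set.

Sat(~recv) = {Reset, Grant, Sync, Idle, Err}
AF ~recv: least fixpoint, start Z0 = {Reset, Grant, Sync, Idle, Err}, add states with every successor in Z. Already a fixed point.
Sat(AF ~recv) = {Reset, Grant, Sync, Idle, Err}

{Reset, Grant, Sync, Idle, Err}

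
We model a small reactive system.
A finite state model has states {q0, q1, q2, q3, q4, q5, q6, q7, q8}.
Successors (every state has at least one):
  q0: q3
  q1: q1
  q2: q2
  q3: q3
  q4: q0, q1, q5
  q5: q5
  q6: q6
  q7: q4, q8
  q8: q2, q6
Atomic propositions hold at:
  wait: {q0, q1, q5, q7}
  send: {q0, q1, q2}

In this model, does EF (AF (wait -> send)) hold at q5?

Sat(wait -> send) = {q0, q1, q2, q3, q4, q6, q8}
AF (wait -> send): least fixpoint, start Z0 = {q0, q1, q2, q3, q4, q6, q8}, add states with every successor in Z. Z1 = {q0, q1, q2, q3, q4, q6, q7, q8}; fixed.
Sat(AF (wait -> send)) = {q0, q1, q2, q3, q4, q6, q7, q8}
EF (AF (wait -> send)): least fixpoint, start Z0 = {q0, q1, q2, q3, q4, q6, q7, q8}, add states with some successor in Z. Already a fixed point.
Sat(EF (AF (wait -> send))) = {q0, q1, q2, q3, q4, q6, q7, q8}
q5 ∉ Sat(EF (AF (wait -> send))) = {q0, q1, q2, q3, q4, q6, q7, q8}, so the formula does not hold at q5.

No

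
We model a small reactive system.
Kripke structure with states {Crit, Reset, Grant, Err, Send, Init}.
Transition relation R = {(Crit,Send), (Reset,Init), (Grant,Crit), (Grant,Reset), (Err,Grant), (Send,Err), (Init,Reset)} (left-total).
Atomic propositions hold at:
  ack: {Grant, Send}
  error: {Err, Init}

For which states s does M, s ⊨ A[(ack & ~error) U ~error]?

{Crit, Reset, Grant, Send}

Sat(~error) = {Crit, Reset, Grant, Send}
Sat(ack & ~error) = {Grant, Send}
A[(ack & ~error) U ~error]: least fixpoint, start Z0 = Sat(~error) = {Crit, Reset, Grant, Send}, add states in Sat(ack & ~error) with every successor in Z. Already a fixed point.
Sat(A[(ack & ~error) U ~error]) = {Crit, Reset, Grant, Send}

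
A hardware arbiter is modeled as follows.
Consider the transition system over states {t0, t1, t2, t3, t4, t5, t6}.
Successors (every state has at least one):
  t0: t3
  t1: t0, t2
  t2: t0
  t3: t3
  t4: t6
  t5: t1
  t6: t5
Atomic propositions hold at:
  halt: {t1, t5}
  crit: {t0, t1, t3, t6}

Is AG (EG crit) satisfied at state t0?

EG crit: greatest fixpoint, start Z0 = {t0, t1, t3, t6}, keep only states in Sat with some successor in Z. Z1 = {t0, t1, t3}; fixed.
Sat(EG crit) = {t0, t1, t3}
AG (EG crit): greatest fixpoint, start Z0 = {t0, t1, t3}, keep only states in Sat with every successor in Z. Z1 = {t0, t3}; fixed.
Sat(AG (EG crit)) = {t0, t3}
t0 ∈ Sat(AG (EG crit)) = {t0, t3}, so the formula holds at t0.

Yes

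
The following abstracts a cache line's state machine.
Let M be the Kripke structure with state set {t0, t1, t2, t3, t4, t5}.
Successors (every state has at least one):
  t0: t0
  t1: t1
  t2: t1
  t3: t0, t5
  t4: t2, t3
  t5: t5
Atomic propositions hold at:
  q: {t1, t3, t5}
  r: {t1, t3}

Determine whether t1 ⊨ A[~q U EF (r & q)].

Yes

Sat(~q) = {t0, t2, t4}
Sat(r & q) = {t1, t3}
EF (r & q): least fixpoint, start Z0 = {t1, t3}, add states with some successor in Z. Z1 = {t1, t2, t3, t4}; fixed.
Sat(EF (r & q)) = {t1, t2, t3, t4}
A[~q U EF (r & q)]: least fixpoint, start Z0 = Sat(EF (r & q)) = {t1, t2, t3, t4}, add states in Sat(~q) with every successor in Z. Already a fixed point.
Sat(A[~q U EF (r & q)]) = {t1, t2, t3, t4}
t1 ∈ Sat(A[~q U EF (r & q)]) = {t1, t2, t3, t4}, so the formula holds at t1.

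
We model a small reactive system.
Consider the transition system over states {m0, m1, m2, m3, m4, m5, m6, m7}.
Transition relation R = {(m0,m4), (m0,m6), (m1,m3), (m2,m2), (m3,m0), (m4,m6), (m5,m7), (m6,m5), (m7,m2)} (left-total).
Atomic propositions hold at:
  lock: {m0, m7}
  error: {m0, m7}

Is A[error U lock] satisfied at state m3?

A[error U lock]: least fixpoint, start Z0 = Sat(lock) = {m0, m7}, add states in Sat(error) with every successor in Z. Already a fixed point.
Sat(A[error U lock]) = {m0, m7}
m3 ∉ Sat(A[error U lock]) = {m0, m7}, so the formula does not hold at m3.

No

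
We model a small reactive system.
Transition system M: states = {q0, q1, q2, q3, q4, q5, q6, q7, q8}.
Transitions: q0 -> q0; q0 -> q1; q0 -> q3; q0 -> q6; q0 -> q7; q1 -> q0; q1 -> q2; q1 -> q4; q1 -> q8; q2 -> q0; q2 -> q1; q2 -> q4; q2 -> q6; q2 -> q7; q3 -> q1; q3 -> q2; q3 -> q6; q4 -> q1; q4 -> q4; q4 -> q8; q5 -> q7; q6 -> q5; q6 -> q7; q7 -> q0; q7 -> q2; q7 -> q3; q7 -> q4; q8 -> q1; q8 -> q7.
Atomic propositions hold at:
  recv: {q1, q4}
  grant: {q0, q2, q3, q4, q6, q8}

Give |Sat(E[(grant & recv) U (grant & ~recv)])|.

Sat(grant & recv) = {q4}
Sat(~recv) = {q0, q2, q3, q5, q6, q7, q8}
Sat(grant & ~recv) = {q0, q2, q3, q6, q8}
E[(grant & recv) U (grant & ~recv)]: least fixpoint, start Z0 = Sat((grant & ~recv)) = {q0, q2, q3, q6, q8}, add states in Sat(grant & recv) with some successor in Z. Z1 = {q0, q2, q3, q4, q6, q8}; fixed.
Sat(E[(grant & recv) U (grant & ~recv)]) = {q0, q2, q3, q4, q6, q8}
|Sat(E[(grant & recv) U (grant & ~recv)])| = |{q0, q2, q3, q4, q6, q8}| = 6.

6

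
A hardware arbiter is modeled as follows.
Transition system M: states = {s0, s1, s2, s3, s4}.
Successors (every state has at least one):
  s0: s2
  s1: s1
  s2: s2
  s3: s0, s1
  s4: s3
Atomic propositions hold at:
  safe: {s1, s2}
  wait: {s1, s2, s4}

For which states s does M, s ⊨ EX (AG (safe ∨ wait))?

{s0, s1, s2, s3}

Sat(safe ∨ wait) = {s1, s2, s4}
AG (safe ∨ wait): greatest fixpoint, start Z0 = {s1, s2, s4}, keep only states in Sat with every successor in Z. Z1 = {s1, s2}; fixed.
Sat(AG (safe ∨ wait)) = {s1, s2}
Sat(EX (AG (safe ∨ wait))) = {s : some successor in {s1, s2}} = {s0, s1, s2, s3}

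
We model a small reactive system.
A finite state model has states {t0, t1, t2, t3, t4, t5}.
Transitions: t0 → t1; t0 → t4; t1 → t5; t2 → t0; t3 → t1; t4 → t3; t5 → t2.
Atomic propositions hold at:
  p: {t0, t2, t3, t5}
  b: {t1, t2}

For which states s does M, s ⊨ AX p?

{t1, t2, t4, t5}

Sat(AX p) = {s : every successor in {t0, t2, t3, t5}} = {t1, t2, t4, t5}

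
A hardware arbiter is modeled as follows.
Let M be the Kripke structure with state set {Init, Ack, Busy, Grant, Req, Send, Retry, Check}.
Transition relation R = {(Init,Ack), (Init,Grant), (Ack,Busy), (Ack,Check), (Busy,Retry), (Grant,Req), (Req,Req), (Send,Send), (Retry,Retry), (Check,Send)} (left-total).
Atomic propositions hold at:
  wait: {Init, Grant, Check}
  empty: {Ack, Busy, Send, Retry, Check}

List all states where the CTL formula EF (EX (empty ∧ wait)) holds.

{Init, Ack}

Sat(empty ∧ wait) = {Check}
Sat(EX (empty ∧ wait)) = {s : some successor in {Check}} = {Ack}
EF (EX (empty ∧ wait)): least fixpoint, start Z0 = {Ack}, add states with some successor in Z. Z1 = {Init, Ack}; fixed.
Sat(EF (EX (empty ∧ wait))) = {Init, Ack}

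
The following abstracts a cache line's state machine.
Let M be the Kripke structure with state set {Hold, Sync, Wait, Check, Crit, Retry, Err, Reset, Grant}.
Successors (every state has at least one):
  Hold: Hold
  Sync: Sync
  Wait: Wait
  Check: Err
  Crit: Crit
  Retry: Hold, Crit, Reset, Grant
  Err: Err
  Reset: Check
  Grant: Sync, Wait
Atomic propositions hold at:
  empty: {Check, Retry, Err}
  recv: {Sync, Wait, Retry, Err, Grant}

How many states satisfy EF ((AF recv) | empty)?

AF recv: least fixpoint, start Z0 = {Sync, Wait, Retry, Err, Grant}, add states with every successor in Z. Z1 = {Sync, Wait, Check, Retry, Err, Grant}; Z2 = {Sync, Wait, Check, Retry, Err, Reset, Grant}; fixed.
Sat(AF recv) = {Sync, Wait, Check, Retry, Err, Reset, Grant}
Sat((AF recv) | empty) = {Sync, Wait, Check, Retry, Err, Reset, Grant}
EF ((AF recv) | empty): least fixpoint, start Z0 = {Sync, Wait, Check, Retry, Err, Reset, Grant}, add states with some successor in Z. Already a fixed point.
Sat(EF ((AF recv) | empty)) = {Sync, Wait, Check, Retry, Err, Reset, Grant}
|Sat(EF ((AF recv) | empty))| = |{Sync, Wait, Check, Retry, Err, Reset, Grant}| = 7.

7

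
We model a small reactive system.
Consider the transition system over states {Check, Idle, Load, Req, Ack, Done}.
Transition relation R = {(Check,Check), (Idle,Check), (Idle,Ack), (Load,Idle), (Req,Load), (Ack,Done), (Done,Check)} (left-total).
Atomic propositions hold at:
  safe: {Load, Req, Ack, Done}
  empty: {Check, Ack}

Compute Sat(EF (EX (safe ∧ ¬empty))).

{Idle, Load, Req, Ack}

Sat(¬empty) = {Idle, Load, Req, Done}
Sat(safe ∧ ¬empty) = {Load, Req, Done}
Sat(EX (safe ∧ ¬empty)) = {s : some successor in {Load, Req, Done}} = {Req, Ack}
EF (EX (safe ∧ ¬empty)): least fixpoint, start Z0 = {Req, Ack}, add states with some successor in Z. Z1 = {Idle, Req, Ack}; Z2 = {Idle, Load, Req, Ack}; fixed.
Sat(EF (EX (safe ∧ ¬empty))) = {Idle, Load, Req, Ack}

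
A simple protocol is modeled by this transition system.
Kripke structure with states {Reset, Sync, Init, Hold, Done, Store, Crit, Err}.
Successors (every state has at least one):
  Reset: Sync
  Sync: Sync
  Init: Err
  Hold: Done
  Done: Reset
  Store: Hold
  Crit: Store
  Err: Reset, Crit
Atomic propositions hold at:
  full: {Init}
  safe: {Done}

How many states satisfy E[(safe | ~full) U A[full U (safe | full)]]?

6

Sat(~full) = {Reset, Sync, Hold, Done, Store, Crit, Err}
Sat(safe | ~full) = {Reset, Sync, Hold, Done, Store, Crit, Err}
Sat(safe | full) = {Init, Done}
A[full U (safe | full)]: least fixpoint, start Z0 = Sat((safe | full)) = {Init, Done}, add states in Sat(full) with every successor in Z. Already a fixed point.
Sat(A[full U (safe | full)]) = {Init, Done}
E[(safe | ~full) U A[full U (safe | full)]]: least fixpoint, start Z0 = Sat(A[full U (safe | full)]) = {Init, Done}, add states in Sat(safe | ~full) with some successor in Z. Z1 = {Init, Hold, Done}; Z2 = {Init, Hold, Done, Store}; Z3 = {Init, Hold, Done, Store, Crit}; Z4 = {Init, Hold, Done, Store, Crit, Err}; fixed.
Sat(E[(safe | ~full) U A[full U (safe | full)]]) = {Init, Hold, Done, Store, Crit, Err}
|Sat(E[(safe | ~full) U A[full U (safe | full)]])| = |{Init, Hold, Done, Store, Crit, Err}| = 6.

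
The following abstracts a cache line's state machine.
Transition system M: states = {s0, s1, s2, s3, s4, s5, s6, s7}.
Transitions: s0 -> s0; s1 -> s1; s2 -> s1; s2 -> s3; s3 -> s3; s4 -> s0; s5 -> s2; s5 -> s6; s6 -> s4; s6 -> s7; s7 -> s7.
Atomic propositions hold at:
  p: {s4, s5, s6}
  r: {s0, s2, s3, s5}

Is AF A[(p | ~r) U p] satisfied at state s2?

Sat(~r) = {s1, s4, s6, s7}
Sat(p | ~r) = {s1, s4, s5, s6, s7}
A[(p | ~r) U p]: least fixpoint, start Z0 = Sat(p) = {s4, s5, s6}, add states in Sat(p | ~r) with every successor in Z. Already a fixed point.
Sat(A[(p | ~r) U p]) = {s4, s5, s6}
AF A[(p | ~r) U p]: least fixpoint, start Z0 = {s4, s5, s6}, add states with every successor in Z. Already a fixed point.
Sat(AF A[(p | ~r) U p]) = {s4, s5, s6}
s2 ∉ Sat(AF A[(p | ~r) U p]) = {s4, s5, s6}, so the formula does not hold at s2.

No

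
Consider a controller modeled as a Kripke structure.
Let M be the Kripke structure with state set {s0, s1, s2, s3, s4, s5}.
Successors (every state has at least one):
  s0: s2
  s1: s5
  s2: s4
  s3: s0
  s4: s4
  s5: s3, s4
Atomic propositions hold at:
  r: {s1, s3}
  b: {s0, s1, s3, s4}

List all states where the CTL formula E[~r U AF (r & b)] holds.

Sat(~r) = {s0, s2, s4, s5}
Sat(r & b) = {s1, s3}
AF (r & b): least fixpoint, start Z0 = {s1, s3}, add states with every successor in Z. Already a fixed point.
Sat(AF (r & b)) = {s1, s3}
E[~r U AF (r & b)]: least fixpoint, start Z0 = Sat(AF (r & b)) = {s1, s3}, add states in Sat(~r) with some successor in Z. Z1 = {s1, s3, s5}; fixed.
Sat(E[~r U AF (r & b)]) = {s1, s3, s5}

{s1, s3, s5}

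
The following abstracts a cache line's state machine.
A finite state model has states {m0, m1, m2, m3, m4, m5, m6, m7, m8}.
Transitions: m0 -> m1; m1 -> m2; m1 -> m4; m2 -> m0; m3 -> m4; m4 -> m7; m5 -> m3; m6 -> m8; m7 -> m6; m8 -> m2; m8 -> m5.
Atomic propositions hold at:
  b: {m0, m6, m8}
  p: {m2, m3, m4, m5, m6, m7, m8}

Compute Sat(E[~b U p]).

{m1, m2, m3, m4, m5, m6, m7, m8}

Sat(~b) = {m1, m2, m3, m4, m5, m7}
E[~b U p]: least fixpoint, start Z0 = Sat(p) = {m2, m3, m4, m5, m6, m7, m8}, add states in Sat(~b) with some successor in Z. Z1 = {m1, m2, m3, m4, m5, m6, m7, m8}; fixed.
Sat(E[~b U p]) = {m1, m2, m3, m4, m5, m6, m7, m8}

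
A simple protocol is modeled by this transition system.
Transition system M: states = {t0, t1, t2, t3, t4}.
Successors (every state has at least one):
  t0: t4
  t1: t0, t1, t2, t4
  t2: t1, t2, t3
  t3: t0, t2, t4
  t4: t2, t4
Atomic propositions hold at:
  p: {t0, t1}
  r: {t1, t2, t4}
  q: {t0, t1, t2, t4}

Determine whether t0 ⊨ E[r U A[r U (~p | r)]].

Sat(~p) = {t2, t3, t4}
Sat(~p | r) = {t1, t2, t3, t4}
A[r U (~p | r)]: least fixpoint, start Z0 = Sat((~p | r)) = {t1, t2, t3, t4}, add states in Sat(r) with every successor in Z. Already a fixed point.
Sat(A[r U (~p | r)]) = {t1, t2, t3, t4}
E[r U A[r U (~p | r)]]: least fixpoint, start Z0 = Sat(A[r U (~p | r)]) = {t1, t2, t3, t4}, add states in Sat(r) with some successor in Z. Already a fixed point.
Sat(E[r U A[r U (~p | r)]]) = {t1, t2, t3, t4}
t0 ∉ Sat(E[r U A[r U (~p | r)]]) = {t1, t2, t3, t4}, so the formula does not hold at t0.

No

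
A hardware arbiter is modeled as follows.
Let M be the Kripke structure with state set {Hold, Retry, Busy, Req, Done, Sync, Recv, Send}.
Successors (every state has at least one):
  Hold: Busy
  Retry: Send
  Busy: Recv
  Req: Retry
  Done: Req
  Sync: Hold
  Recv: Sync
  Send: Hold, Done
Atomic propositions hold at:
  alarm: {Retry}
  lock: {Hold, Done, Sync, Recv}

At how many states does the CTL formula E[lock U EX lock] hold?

Sat(EX lock) = {s : some successor in {Hold, Done, Sync, Recv}} = {Busy, Sync, Recv, Send}
E[lock U EX lock]: least fixpoint, start Z0 = Sat(EX lock) = {Busy, Sync, Recv, Send}, add states in Sat(lock) with some successor in Z. Z1 = {Hold, Busy, Sync, Recv, Send}; fixed.
Sat(E[lock U EX lock]) = {Hold, Busy, Sync, Recv, Send}
|Sat(E[lock U EX lock])| = |{Hold, Busy, Sync, Recv, Send}| = 5.

5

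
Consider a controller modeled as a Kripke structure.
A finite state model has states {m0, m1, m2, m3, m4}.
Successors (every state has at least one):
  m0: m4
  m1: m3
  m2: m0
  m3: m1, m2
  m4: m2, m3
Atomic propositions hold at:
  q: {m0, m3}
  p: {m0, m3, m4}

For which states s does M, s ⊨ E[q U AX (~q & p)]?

{m0}

Sat(~q) = {m1, m2, m4}
Sat(~q & p) = {m4}
Sat(AX (~q & p)) = {s : every successor in {m4}} = {m0}
E[q U AX (~q & p)]: least fixpoint, start Z0 = Sat(AX (~q & p)) = {m0}, add states in Sat(q) with some successor in Z. Already a fixed point.
Sat(E[q U AX (~q & p)]) = {m0}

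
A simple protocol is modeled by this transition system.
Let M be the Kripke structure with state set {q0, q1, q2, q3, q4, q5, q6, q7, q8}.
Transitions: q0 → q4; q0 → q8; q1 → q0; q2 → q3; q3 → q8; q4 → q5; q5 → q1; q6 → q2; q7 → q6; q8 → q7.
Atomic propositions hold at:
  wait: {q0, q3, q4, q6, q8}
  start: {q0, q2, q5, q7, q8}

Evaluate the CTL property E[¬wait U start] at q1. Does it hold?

Sat(¬wait) = {q1, q2, q5, q7}
E[¬wait U start]: least fixpoint, start Z0 = Sat(start) = {q0, q2, q5, q7, q8}, add states in Sat(¬wait) with some successor in Z. Z1 = {q0, q1, q2, q5, q7, q8}; fixed.
Sat(E[¬wait U start]) = {q0, q1, q2, q5, q7, q8}
q1 ∈ Sat(E[¬wait U start]) = {q0, q1, q2, q5, q7, q8}, so the formula holds at q1.

Yes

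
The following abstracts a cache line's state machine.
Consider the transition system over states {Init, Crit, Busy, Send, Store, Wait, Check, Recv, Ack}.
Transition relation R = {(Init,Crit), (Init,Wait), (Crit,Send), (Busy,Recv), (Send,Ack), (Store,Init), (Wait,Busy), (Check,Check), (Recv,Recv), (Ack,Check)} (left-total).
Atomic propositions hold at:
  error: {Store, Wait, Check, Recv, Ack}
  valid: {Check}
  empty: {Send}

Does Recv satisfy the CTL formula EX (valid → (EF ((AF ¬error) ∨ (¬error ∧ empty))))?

Yes

Sat(¬error) = {Init, Crit, Busy, Send}
AF ¬error: least fixpoint, start Z0 = {Init, Crit, Busy, Send}, add states with every successor in Z. Z1 = {Init, Crit, Busy, Send, Store, Wait}; fixed.
Sat(AF ¬error) = {Init, Crit, Busy, Send, Store, Wait}
Sat(¬error ∧ empty) = {Send}
Sat((AF ¬error) ∨ (¬error ∧ empty)) = {Init, Crit, Busy, Send, Store, Wait}
EF ((AF ¬error) ∨ (¬error ∧ empty)): least fixpoint, start Z0 = {Init, Crit, Busy, Send, Store, Wait}, add states with some successor in Z. Already a fixed point.
Sat(EF ((AF ¬error) ∨ (¬error ∧ empty))) = {Init, Crit, Busy, Send, Store, Wait}
Sat(valid → (EF ((AF ¬error) ∨ (¬error ∧ empty)))) = {Init, Crit, Busy, Send, Store, Wait, Recv, Ack}
Sat(EX (valid → (EF ((AF ¬error) ∨ (¬error ∧ empty))))) = {s : some successor in {Init, Crit, Busy, Send, Store, Wait, Recv, Ack}} = {Init, Crit, Busy, Send, Store, Wait, Recv}
Recv ∈ Sat(EX (valid → (EF ((AF ¬error) ∨ (¬error ∧ empty))))) = {Init, Crit, Busy, Send, Store, Wait, Recv}, so the formula holds at Recv.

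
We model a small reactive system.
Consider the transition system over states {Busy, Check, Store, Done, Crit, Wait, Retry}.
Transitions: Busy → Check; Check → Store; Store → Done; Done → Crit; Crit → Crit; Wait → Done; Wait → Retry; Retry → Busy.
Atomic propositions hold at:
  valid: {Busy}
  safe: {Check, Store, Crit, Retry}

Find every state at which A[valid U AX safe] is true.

Sat(AX safe) = {s : every successor in {Check, Store, Crit, Retry}} = {Busy, Check, Done, Crit}
A[valid U AX safe]: least fixpoint, start Z0 = Sat(AX safe) = {Busy, Check, Done, Crit}, add states in Sat(valid) with every successor in Z. Already a fixed point.
Sat(A[valid U AX safe]) = {Busy, Check, Done, Crit}

{Busy, Check, Done, Crit}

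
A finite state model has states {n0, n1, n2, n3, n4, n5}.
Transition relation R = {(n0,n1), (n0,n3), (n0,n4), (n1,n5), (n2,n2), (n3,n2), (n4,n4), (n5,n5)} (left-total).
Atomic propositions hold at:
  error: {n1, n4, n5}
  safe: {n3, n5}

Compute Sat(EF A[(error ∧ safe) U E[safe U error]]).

Sat(error ∧ safe) = {n5}
E[safe U error]: least fixpoint, start Z0 = Sat(error) = {n1, n4, n5}, add states in Sat(safe) with some successor in Z. Already a fixed point.
Sat(E[safe U error]) = {n1, n4, n5}
A[(error ∧ safe) U E[safe U error]]: least fixpoint, start Z0 = Sat(E[safe U error]) = {n1, n4, n5}, add states in Sat(error ∧ safe) with every successor in Z. Already a fixed point.
Sat(A[(error ∧ safe) U E[safe U error]]) = {n1, n4, n5}
EF A[(error ∧ safe) U E[safe U error]]: least fixpoint, start Z0 = {n1, n4, n5}, add states with some successor in Z. Z1 = {n0, n1, n4, n5}; fixed.
Sat(EF A[(error ∧ safe) U E[safe U error]]) = {n0, n1, n4, n5}

{n0, n1, n4, n5}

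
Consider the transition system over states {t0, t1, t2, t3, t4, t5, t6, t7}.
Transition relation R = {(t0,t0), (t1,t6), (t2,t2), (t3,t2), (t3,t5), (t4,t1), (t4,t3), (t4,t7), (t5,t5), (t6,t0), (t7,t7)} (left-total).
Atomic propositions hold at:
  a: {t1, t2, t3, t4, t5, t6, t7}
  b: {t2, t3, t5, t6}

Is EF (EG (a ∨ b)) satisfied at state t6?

Sat(a ∨ b) = {t1, t2, t3, t4, t5, t6, t7}
EG (a ∨ b): greatest fixpoint, start Z0 = {t1, t2, t3, t4, t5, t6, t7}, keep only states in Sat with some successor in Z. Z1 = {t1, t2, t3, t4, t5, t7}; Z2 = {t2, t3, t4, t5, t7}; fixed.
Sat(EG (a ∨ b)) = {t2, t3, t4, t5, t7}
EF (EG (a ∨ b)): least fixpoint, start Z0 = {t2, t3, t4, t5, t7}, add states with some successor in Z. Already a fixed point.
Sat(EF (EG (a ∨ b))) = {t2, t3, t4, t5, t7}
t6 ∉ Sat(EF (EG (a ∨ b))) = {t2, t3, t4, t5, t7}, so the formula does not hold at t6.

No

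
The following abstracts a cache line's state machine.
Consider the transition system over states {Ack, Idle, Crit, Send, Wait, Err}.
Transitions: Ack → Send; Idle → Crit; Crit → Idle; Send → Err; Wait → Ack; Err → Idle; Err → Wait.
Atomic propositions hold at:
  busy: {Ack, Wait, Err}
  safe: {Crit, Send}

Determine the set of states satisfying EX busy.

{Send, Wait, Err}

Sat(EX busy) = {s : some successor in {Ack, Wait, Err}} = {Send, Wait, Err}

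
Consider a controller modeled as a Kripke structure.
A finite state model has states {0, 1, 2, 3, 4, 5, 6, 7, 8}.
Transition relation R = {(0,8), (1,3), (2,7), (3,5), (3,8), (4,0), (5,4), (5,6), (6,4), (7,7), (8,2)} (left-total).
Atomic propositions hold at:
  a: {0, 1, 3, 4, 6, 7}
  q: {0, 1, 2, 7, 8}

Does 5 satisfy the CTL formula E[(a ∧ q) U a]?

Sat(a ∧ q) = {0, 1, 7}
E[(a ∧ q) U a]: least fixpoint, start Z0 = Sat(a) = {0, 1, 3, 4, 6, 7}, add states in Sat(a ∧ q) with some successor in Z. Already a fixed point.
Sat(E[(a ∧ q) U a]) = {0, 1, 3, 4, 6, 7}
5 ∉ Sat(E[(a ∧ q) U a]) = {0, 1, 3, 4, 6, 7}, so the formula does not hold at 5.

No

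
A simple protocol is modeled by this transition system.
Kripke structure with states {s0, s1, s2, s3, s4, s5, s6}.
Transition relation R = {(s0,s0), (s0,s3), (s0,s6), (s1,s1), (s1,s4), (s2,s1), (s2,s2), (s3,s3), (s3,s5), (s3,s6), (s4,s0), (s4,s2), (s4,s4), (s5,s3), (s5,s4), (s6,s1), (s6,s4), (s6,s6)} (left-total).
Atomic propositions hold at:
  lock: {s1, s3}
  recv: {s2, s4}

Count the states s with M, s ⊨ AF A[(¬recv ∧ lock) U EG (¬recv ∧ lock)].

2

Sat(¬recv) = {s0, s1, s3, s5, s6}
Sat(¬recv ∧ lock) = {s1, s3}
EG (¬recv ∧ lock): greatest fixpoint, start Z0 = {s1, s3}, keep only states in Sat with some successor in Z. Already a fixed point.
Sat(EG (¬recv ∧ lock)) = {s1, s3}
A[(¬recv ∧ lock) U EG (¬recv ∧ lock)]: least fixpoint, start Z0 = Sat(EG (¬recv ∧ lock)) = {s1, s3}, add states in Sat(¬recv ∧ lock) with every successor in Z. Already a fixed point.
Sat(A[(¬recv ∧ lock) U EG (¬recv ∧ lock)]) = {s1, s3}
AF A[(¬recv ∧ lock) U EG (¬recv ∧ lock)]: least fixpoint, start Z0 = {s1, s3}, add states with every successor in Z. Already a fixed point.
Sat(AF A[(¬recv ∧ lock) U EG (¬recv ∧ lock)]) = {s1, s3}
|Sat(AF A[(¬recv ∧ lock) U EG (¬recv ∧ lock)])| = |{s1, s3}| = 2.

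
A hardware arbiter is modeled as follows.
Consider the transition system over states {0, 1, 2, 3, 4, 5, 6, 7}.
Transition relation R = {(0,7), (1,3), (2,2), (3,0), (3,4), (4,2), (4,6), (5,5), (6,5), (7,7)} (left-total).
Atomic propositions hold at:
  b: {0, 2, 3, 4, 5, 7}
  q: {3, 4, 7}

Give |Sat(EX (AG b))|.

AG b: greatest fixpoint, start Z0 = {0, 2, 3, 4, 5, 7}, keep only states in Sat with every successor in Z. Z1 = {0, 2, 3, 5, 7}; Z2 = {0, 2, 5, 7}; fixed.
Sat(AG b) = {0, 2, 5, 7}
Sat(EX (AG b)) = {s : some successor in {0, 2, 5, 7}} = {0, 2, 3, 4, 5, 6, 7}
|Sat(EX (AG b))| = |{0, 2, 3, 4, 5, 6, 7}| = 7.

7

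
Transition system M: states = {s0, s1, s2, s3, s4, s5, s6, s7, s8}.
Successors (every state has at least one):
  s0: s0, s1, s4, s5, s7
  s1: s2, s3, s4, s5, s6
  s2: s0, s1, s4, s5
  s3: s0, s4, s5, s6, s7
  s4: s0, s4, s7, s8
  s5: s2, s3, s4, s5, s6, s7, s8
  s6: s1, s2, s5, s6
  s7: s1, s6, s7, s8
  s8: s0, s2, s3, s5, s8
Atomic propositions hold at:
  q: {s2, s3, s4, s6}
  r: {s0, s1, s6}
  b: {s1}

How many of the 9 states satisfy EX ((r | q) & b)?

4

Sat(r | q) = {s0, s1, s2, s3, s4, s6}
Sat((r | q) & b) = {s1}
Sat(EX ((r | q) & b)) = {s : some successor in {s1}} = {s0, s2, s6, s7}
|Sat(EX ((r | q) & b))| = |{s0, s2, s6, s7}| = 4.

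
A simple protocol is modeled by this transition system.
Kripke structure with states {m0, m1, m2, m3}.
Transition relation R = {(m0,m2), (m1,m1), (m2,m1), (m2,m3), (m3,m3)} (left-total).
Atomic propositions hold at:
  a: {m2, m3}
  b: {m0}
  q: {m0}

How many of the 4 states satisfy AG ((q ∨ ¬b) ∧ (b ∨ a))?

Sat(¬b) = {m1, m2, m3}
Sat(q ∨ ¬b) = {m0, m1, m2, m3}
Sat(b ∨ a) = {m0, m2, m3}
Sat((q ∨ ¬b) ∧ (b ∨ a)) = {m0, m2, m3}
AG ((q ∨ ¬b) ∧ (b ∨ a)): greatest fixpoint, start Z0 = {m0, m2, m3}, keep only states in Sat with every successor in Z. Z1 = {m0, m3}; Z2 = {m3}; fixed.
Sat(AG ((q ∨ ¬b) ∧ (b ∨ a))) = {m3}
|Sat(AG ((q ∨ ¬b) ∧ (b ∨ a)))| = |{m3}| = 1.

1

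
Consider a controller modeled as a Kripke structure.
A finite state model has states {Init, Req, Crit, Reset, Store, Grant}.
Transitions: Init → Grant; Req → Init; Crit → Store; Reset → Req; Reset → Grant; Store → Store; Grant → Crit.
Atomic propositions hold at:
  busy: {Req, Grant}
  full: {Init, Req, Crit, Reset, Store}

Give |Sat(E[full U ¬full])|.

4

Sat(¬full) = {Grant}
E[full U ¬full]: least fixpoint, start Z0 = Sat(¬full) = {Grant}, add states in Sat(full) with some successor in Z. Z1 = {Init, Reset, Grant}; Z2 = {Init, Req, Reset, Grant}; fixed.
Sat(E[full U ¬full]) = {Init, Req, Reset, Grant}
|Sat(E[full U ¬full])| = |{Init, Req, Reset, Grant}| = 4.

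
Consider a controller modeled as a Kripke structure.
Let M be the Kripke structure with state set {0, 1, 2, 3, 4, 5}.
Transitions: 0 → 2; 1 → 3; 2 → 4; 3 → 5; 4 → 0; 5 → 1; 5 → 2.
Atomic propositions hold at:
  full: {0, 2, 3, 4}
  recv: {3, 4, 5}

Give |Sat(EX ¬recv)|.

Sat(¬recv) = {0, 1, 2}
Sat(EX ¬recv) = {s : some successor in {0, 1, 2}} = {0, 4, 5}
|Sat(EX ¬recv)| = |{0, 4, 5}| = 3.

3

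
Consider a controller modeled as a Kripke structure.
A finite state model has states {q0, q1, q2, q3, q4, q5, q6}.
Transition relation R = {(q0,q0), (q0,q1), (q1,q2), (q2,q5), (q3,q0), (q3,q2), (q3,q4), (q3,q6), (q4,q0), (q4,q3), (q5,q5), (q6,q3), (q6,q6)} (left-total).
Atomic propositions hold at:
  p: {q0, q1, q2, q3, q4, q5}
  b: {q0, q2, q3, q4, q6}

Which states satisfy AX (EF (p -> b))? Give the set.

Sat(p -> b) = {q0, q2, q3, q4, q6}
EF (p -> b): least fixpoint, start Z0 = {q0, q2, q3, q4, q6}, add states with some successor in Z. Z1 = {q0, q1, q2, q3, q4, q6}; fixed.
Sat(EF (p -> b)) = {q0, q1, q2, q3, q4, q6}
Sat(AX (EF (p -> b))) = {s : every successor in {q0, q1, q2, q3, q4, q6}} = {q0, q1, q3, q4, q6}

{q0, q1, q3, q4, q6}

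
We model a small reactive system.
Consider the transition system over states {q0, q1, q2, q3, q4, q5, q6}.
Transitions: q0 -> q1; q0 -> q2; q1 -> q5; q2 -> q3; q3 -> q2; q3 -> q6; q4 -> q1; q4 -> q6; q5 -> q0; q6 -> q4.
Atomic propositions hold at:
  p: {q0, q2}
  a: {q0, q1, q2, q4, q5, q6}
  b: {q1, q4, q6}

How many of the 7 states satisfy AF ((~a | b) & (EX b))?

Sat(~a) = {q3}
Sat(~a | b) = {q1, q3, q4, q6}
Sat(EX b) = {s : some successor in {q1, q4, q6}} = {q0, q3, q4, q6}
Sat((~a | b) & (EX b)) = {q3, q4, q6}
AF ((~a | b) & (EX b)): least fixpoint, start Z0 = {q3, q4, q6}, add states with every successor in Z. Z1 = {q2, q3, q4, q6}; fixed.
Sat(AF ((~a | b) & (EX b))) = {q2, q3, q4, q6}
|Sat(AF ((~a | b) & (EX b)))| = |{q2, q3, q4, q6}| = 4.

4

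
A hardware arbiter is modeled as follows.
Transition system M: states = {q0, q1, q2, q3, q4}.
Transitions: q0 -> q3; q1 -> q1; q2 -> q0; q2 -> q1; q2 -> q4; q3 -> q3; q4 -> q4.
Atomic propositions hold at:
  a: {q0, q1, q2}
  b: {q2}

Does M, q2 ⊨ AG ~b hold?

Sat(~b) = {q0, q1, q3, q4}
AG ~b: greatest fixpoint, start Z0 = {q0, q1, q3, q4}, keep only states in Sat with every successor in Z. Already a fixed point.
Sat(AG ~b) = {q0, q1, q3, q4}
q2 ∉ Sat(AG ~b) = {q0, q1, q3, q4}, so the formula does not hold at q2.

No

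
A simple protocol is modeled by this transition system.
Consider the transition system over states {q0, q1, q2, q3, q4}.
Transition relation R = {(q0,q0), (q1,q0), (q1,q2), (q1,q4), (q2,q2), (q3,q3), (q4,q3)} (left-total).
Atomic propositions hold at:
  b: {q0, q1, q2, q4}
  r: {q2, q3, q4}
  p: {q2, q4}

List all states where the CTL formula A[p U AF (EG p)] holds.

EG p: greatest fixpoint, start Z0 = {q2, q4}, keep only states in Sat with some successor in Z. Z1 = {q2}; fixed.
Sat(EG p) = {q2}
AF (EG p): least fixpoint, start Z0 = {q2}, add states with every successor in Z. Already a fixed point.
Sat(AF (EG p)) = {q2}
A[p U AF (EG p)]: least fixpoint, start Z0 = Sat(AF (EG p)) = {q2}, add states in Sat(p) with every successor in Z. Already a fixed point.
Sat(A[p U AF (EG p)]) = {q2}

{q2}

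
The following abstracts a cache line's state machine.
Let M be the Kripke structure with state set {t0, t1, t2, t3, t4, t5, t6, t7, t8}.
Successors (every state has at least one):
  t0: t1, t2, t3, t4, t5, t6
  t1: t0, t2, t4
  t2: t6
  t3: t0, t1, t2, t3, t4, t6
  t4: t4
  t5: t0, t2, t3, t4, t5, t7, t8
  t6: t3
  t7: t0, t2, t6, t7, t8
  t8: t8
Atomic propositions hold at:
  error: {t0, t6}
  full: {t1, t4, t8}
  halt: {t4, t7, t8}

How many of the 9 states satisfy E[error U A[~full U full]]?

4

Sat(~full) = {t0, t2, t3, t5, t6, t7}
A[~full U full]: least fixpoint, start Z0 = Sat(full) = {t1, t4, t8}, add states in Sat(~full) with every successor in Z. Already a fixed point.
Sat(A[~full U full]) = {t1, t4, t8}
E[error U A[~full U full]]: least fixpoint, start Z0 = Sat(A[~full U full]) = {t1, t4, t8}, add states in Sat(error) with some successor in Z. Z1 = {t0, t1, t4, t8}; fixed.
Sat(E[error U A[~full U full]]) = {t0, t1, t4, t8}
|Sat(E[error U A[~full U full]])| = |{t0, t1, t4, t8}| = 4.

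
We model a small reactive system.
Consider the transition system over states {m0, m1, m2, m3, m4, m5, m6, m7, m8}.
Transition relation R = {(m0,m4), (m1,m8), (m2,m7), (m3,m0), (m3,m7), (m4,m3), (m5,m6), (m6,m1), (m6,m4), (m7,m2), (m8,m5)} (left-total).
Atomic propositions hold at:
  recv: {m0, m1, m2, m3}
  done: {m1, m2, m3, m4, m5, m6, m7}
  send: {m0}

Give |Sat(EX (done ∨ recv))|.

Sat(done ∨ recv) = {m0, m1, m2, m3, m4, m5, m6, m7}
Sat(EX (done ∨ recv)) = {s : some successor in {m0, m1, m2, m3, m4, m5, m6, m7}} = {m0, m2, m3, m4, m5, m6, m7, m8}
|Sat(EX (done ∨ recv))| = |{m0, m2, m3, m4, m5, m6, m7, m8}| = 8.

8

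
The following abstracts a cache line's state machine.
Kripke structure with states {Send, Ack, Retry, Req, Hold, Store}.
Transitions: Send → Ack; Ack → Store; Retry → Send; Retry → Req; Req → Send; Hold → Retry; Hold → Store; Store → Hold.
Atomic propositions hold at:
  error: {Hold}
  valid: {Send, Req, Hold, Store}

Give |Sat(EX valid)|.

5

Sat(EX valid) = {s : some successor in {Send, Req, Hold, Store}} = {Ack, Retry, Req, Hold, Store}
|Sat(EX valid)| = |{Ack, Retry, Req, Hold, Store}| = 5.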